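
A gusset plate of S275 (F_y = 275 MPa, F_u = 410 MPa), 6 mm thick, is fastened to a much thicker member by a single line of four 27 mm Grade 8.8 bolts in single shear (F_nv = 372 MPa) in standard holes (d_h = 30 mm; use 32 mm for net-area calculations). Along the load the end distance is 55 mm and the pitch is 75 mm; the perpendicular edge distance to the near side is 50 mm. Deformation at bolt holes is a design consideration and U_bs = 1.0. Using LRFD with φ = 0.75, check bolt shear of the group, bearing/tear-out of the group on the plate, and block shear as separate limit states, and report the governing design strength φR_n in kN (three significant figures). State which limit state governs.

Bolt shear: A_b = π·27²/4 = 572.6 mm²; R_n = 372 × 572.6 × 4 × 1 / 1000 = 852 kN → 0.75 × 852 = 639 kN.
Bearing: edge l_c = 40, r_n = 118.1 kN; interior l_c = 45, r_n = 132.8 kN; R_n = 118.1 + 3·132.8 = 516.6 kN → 387 kN.
Block shear: A_gv = 1680, A_nv = 1008, A_nt = 204 mm²; R_n = min(0.6F_uA_nv, 0.6F_yA_gv) + U_bs·F_u·A_nt = 331.6 kN → 249 kN.
Block shear governs: 249 kN.

249 kN (block shear governs)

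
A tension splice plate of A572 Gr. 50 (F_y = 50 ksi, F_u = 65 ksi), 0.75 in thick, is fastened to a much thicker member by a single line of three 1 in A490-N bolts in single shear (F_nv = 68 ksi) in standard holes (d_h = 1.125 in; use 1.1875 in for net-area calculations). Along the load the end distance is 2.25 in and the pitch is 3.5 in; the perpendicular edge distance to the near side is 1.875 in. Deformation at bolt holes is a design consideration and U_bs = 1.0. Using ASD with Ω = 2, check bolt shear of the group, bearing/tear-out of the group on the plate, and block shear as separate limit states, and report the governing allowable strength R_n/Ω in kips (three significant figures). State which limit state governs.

Bolt shear: A_b = π·1²/4 = 0.7854 in²; R_n = 68 × 0.7854 × 3 × 1 = 160.2 kips → 160.2 / 2 = 80.1 kips.
Bearing: edge l_c = 1.688, r_n = 98.72 kips; interior l_c = 2.375, r_n = 117 kips; R_n = 98.72 + 2·117 = 332.7 kips → 166 kips.
Block shear: A_gv = 6.938, A_nv = 4.711, A_nt = 0.9609 in²; R_n = min(0.6F_uA_nv, 0.6F_yA_gv) + U_bs·F_u·A_nt = 246.2 kips → 123 kips.
Bolt shear governs: 80.1 kips.

80.1 kips (bolt shear governs)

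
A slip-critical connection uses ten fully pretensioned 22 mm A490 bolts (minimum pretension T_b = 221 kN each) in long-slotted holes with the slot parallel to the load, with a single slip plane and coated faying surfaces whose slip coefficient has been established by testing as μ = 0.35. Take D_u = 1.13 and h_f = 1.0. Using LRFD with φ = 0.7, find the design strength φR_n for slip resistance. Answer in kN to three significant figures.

612 kN

R_n = μ · D_u · h_f · T_b · n_s · n_b = 0.35 × 1.13 × 1.0 × 221 × 1 × 10 = 874.1 kN.
Design strength φR_n = 0.7 × 874.1 = 612 kN.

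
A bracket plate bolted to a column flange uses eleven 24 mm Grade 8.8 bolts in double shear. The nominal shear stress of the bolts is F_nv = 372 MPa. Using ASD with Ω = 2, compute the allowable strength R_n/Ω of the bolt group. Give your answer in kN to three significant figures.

1850 kN

A_b = π × 24² / 4 = 452.4 mm².
R_n = F_nv · A_b · n · n_s = 372 × 452.4 × 11 × 2 / 1000 = 3702 kN.
Allowable strength R_n/Ω = 3702 / 2 = 1850 kN.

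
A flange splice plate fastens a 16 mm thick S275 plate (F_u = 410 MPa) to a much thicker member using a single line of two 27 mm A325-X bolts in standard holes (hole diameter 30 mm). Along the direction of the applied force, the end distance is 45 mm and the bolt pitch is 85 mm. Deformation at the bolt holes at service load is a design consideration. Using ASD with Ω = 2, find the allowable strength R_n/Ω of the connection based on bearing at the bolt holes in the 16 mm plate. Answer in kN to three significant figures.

331 kN

Per bolt r_n = 1.2 l_c t F_u ≤ 2.4 d t F_u; upper limit = 2.4 × 27 × 16 × 410 / 1000 = 425.1 kN.
Edge bolt: l_c = 45 − 30/2 = 30 mm → 1.2 × 30 × 16 × 410 / 1000 = 236.2 → r_n = 236.2 kN.
Interior bolts: l_c = 85 − 30 = 55 mm → 1.2 × 55 × 16 × 410 / 1000 = 433 → r_n = 425.1 kN.
R_n = 1 × 236.2 + 1 × 425.1 = 661.2 kN.
Allowable strength R_n/Ω = 661.2 / 2 = 331 kN.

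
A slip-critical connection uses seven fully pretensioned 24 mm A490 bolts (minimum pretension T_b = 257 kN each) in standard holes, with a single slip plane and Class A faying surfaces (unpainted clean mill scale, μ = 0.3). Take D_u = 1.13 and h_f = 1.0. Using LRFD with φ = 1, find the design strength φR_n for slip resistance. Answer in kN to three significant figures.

610 kN

R_n = μ · D_u · h_f · T_b · n_s · n_b = 0.3 × 1.13 × 1.0 × 257 × 1 × 7 = 609.9 kN.
Design strength φR_n = 1 × 609.9 = 610 kN.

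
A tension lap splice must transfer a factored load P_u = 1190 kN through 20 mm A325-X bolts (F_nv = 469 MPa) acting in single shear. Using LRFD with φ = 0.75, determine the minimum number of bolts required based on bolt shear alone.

11 bolts

A_b = π·20²/4 = 314.2 mm².
Per-bolt design strength φR_n = 0.75 × 469 × 314.2 × 1 / 1000 = 110.5 kN.
n ≥ 1190 / 110.5 = 10.77 → use 11 bolts.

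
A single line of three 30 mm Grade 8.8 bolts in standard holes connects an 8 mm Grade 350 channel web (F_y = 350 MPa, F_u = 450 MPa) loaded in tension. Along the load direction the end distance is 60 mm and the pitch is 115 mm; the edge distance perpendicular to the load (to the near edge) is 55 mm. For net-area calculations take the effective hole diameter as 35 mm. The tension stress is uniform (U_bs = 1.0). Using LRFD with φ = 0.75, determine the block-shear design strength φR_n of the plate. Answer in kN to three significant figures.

429 kN

Shear plane L_v = 60 + 2·115 = 290 mm; A_gv = 290 × 8 = 2320 mm².
A_nv = (290 − 2.5·35) × 8 = 1620 mm².
A_nt = (55 − 0.5·35) × 8 = 300 mm².
0.6 F_u A_nv = 437.4 kN; 0.6 F_y A_gv = 487.2 kN → shear rupture governs the shear term.
R_n = 437.4 + 1.0 × 450 × 300 / 1000 = 572.4 kN.
Design strength φR_n = 0.75 × 572.4 = 429 kN.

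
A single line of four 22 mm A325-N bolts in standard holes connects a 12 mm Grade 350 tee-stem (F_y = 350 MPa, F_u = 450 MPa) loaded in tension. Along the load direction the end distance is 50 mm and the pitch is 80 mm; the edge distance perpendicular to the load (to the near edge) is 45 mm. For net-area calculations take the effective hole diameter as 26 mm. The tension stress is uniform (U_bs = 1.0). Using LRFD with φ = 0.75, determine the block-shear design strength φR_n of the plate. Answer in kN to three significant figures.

Shear plane L_v = 50 + 3·80 = 290 mm; A_gv = 290 × 12 = 3480 mm².
A_nv = (290 − 3.5·26) × 12 = 2388 mm².
A_nt = (45 − 0.5·26) × 12 = 384 mm².
0.6 F_u A_nv = 644.8 kN; 0.6 F_y A_gv = 730.8 kN → shear rupture governs the shear term.
R_n = 644.8 + 1.0 × 450 × 384 / 1000 = 817.6 kN.
Design strength φR_n = 0.75 × 817.6 = 613 kN.

613 kN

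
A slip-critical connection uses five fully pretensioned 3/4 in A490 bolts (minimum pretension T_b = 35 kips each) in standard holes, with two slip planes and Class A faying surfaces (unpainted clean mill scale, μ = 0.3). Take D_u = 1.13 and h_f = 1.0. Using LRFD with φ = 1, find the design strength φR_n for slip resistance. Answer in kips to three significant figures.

R_n = μ · D_u · h_f · T_b · n_s · n_b = 0.3 × 1.13 × 1.0 × 35 × 2 × 5 = 118.6 kips.
Design strength φR_n = 1 × 118.6 = 119 kips.

119 kips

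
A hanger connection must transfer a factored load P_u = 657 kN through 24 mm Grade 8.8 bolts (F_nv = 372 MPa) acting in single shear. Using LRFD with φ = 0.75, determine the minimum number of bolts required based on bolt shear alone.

A_b = π·24²/4 = 452.4 mm².
Per-bolt design strength φR_n = 0.75 × 372 × 452.4 × 1 / 1000 = 126.2 kN.
n ≥ 657 / 126.2 = 5.205 → use 6 bolts.

6 bolts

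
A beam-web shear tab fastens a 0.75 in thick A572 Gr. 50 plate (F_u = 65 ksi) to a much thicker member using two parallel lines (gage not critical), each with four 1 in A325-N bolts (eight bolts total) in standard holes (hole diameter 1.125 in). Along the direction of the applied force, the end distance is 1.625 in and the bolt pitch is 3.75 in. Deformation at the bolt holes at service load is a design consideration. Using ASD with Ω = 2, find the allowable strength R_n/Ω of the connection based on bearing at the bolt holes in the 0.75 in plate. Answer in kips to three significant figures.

Per bolt r_n = 1.2 l_c t F_u ≤ 2.4 d t F_u; upper limit = 2.4 × 1 × 0.75 × 65 = 117 kips.
Edge bolt: l_c = 1.625 − 1.125/2 = 1.062 in → 1.2 × 1.062 × 0.75 × 65 = 62.16 → r_n = 62.16 kips.
Interior bolts: l_c = 3.75 − 1.125 = 2.625 in → 1.2 × 2.625 × 0.75 × 65 = 153.6 → r_n = 117 kips.
R_n = 2 × 62.16 + 6 × 117 = 826.3 kips.
Allowable strength R_n/Ω = 826.3 / 2 = 413 kips.

413 kips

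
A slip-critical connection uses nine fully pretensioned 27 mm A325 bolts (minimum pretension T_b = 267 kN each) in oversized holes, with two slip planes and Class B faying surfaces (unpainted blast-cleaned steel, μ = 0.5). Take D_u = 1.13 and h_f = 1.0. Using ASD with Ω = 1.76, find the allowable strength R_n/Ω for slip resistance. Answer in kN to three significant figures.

R_n = μ · D_u · h_f · T_b · n_s · n_b = 0.5 × 1.13 × 1.0 × 267 × 2 × 9 = 2715 kN.
Allowable strength R_n/Ω = 2715 / 1.76 = 1540 kN.

1540 kN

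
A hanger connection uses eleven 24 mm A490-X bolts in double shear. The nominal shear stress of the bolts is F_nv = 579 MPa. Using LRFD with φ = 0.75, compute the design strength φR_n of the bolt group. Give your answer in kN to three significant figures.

4320 kN

A_b = π × 24² / 4 = 452.4 mm².
R_n = F_nv · A_b · n · n_s = 579 × 452.4 × 11 × 2 / 1000 = 5763 kN.
Design strength φR_n = 0.75 × 5763 = 4320 kN.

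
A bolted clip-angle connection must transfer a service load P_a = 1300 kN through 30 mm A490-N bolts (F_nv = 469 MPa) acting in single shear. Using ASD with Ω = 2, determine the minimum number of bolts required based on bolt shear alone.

8 bolts

A_b = π·30²/4 = 706.9 mm².
Per-bolt allowable strength R_n/Ω = 469 × 706.9 × 1 / 1000 / 2 = 165.8 kN.
n ≥ 1300 / 165.8 = 7.843 → use 8 bolts.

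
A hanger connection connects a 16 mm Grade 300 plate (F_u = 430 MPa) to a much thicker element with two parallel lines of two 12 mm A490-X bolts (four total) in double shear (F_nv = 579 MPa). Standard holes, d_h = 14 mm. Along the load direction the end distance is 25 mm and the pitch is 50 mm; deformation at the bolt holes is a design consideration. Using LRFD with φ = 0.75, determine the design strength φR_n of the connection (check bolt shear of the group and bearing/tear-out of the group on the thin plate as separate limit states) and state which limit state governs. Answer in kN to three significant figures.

393 kN (bolt shear governs)

Bolt shear: A_b = π·12²/4 = 113.1 mm²; R_n = 579 × 113.1 × 4 × 2 / 1000 = 523.9 kN → 0.75 × 523.9 = 393 kN.
Bearing (1.2 l_c t F_u ≤ 2.4 d t F_u): upper limit = 2.4·12·16·430 / 1000 = 198.1 kN.
  Edge l_c = 25 − 14/2 = 18 → r_n = 148.6 kN; interior l_c = 50 − 14 = 36 → r_n = 198.1 kN.
  R_n,bearing = 2·148.6 + 2·198.1 = 693.5 kN → 0.75 × 693.5 = 520 kN.
Bolt shear governs: 393 kN.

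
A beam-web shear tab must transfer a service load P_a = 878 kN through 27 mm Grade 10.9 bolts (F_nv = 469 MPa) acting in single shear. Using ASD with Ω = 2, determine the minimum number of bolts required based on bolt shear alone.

7 bolts

A_b = π·27²/4 = 572.6 mm².
Per-bolt allowable strength R_n/Ω = 469 × 572.6 × 1 / 1000 / 2 = 134.3 kN.
n ≥ 878 / 134.3 = 6.539 → use 7 bolts.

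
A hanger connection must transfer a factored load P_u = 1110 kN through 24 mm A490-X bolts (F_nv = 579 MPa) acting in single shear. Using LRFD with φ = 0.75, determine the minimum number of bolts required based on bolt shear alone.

6 bolts

A_b = π·24²/4 = 452.4 mm².
Per-bolt design strength φR_n = 0.75 × 579 × 452.4 × 1 / 1000 = 196.5 kN.
n ≥ 1110 / 196.5 = 5.65 → use 6 bolts.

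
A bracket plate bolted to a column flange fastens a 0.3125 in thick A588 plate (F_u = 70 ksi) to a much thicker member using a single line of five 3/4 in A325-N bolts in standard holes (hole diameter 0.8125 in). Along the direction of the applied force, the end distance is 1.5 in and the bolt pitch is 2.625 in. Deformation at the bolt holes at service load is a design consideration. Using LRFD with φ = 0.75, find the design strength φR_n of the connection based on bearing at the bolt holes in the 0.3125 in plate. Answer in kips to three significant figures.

Per bolt r_n = 1.2 l_c t F_u ≤ 2.4 d t F_u; upper limit = 2.4 × 0.75 × 0.3125 × 70 = 39.38 kips.
Edge bolt: l_c = 1.5 − 0.8125/2 = 1.094 in → 1.2 × 1.094 × 0.3125 × 70 = 28.71 → r_n = 28.71 kips.
Interior bolts: l_c = 2.625 − 0.8125 = 1.812 in → 1.2 × 1.812 × 0.3125 × 70 = 47.58 → r_n = 39.38 kips.
R_n = 1 × 28.71 + 4 × 39.38 = 186.2 kips.
Design strength φR_n = 0.75 × 186.2 = 140 kips.

140 kips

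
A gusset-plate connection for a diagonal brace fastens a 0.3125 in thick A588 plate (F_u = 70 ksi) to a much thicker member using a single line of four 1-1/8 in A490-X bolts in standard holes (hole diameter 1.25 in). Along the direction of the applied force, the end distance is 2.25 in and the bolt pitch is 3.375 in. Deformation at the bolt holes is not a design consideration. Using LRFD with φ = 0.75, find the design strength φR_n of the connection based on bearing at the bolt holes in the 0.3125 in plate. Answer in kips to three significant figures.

Per bolt r_n = 1.5 l_c t F_u ≤ 3.0 d t F_u; upper limit = 3.0 × 1.125 × 0.3125 × 70 = 73.83 kips.
Edge bolt: l_c = 2.25 − 1.25/2 = 1.625 in → 1.5 × 1.625 × 0.3125 × 70 = 53.32 → r_n = 53.32 kips.
Interior bolts: l_c = 3.375 − 1.25 = 2.125 in → 1.5 × 2.125 × 0.3125 × 70 = 69.73 → r_n = 69.73 kips.
R_n = 1 × 53.32 + 3 × 69.73 = 262.5 kips.
Design strength φR_n = 0.75 × 262.5 = 197 kips.

197 kips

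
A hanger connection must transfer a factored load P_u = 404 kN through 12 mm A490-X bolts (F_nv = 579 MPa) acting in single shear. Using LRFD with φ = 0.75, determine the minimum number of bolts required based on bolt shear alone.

A_b = π·12²/4 = 113.1 mm².
Per-bolt design strength φR_n = 0.75 × 579 × 113.1 × 1 / 1000 = 49.11 kN.
n ≥ 404 / 49.11 = 8.226 → use 9 bolts.

9 bolts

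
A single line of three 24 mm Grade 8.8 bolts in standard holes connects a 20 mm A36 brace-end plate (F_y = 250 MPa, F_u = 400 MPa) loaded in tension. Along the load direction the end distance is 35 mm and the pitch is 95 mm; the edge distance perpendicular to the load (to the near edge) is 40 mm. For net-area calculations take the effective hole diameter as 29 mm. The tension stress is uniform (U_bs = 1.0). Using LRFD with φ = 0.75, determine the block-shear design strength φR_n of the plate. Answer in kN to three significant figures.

659 kN

Shear plane L_v = 35 + 2·95 = 225 mm; A_gv = 225 × 20 = 4500 mm².
A_nv = (225 − 2.5·29) × 20 = 3050 mm².
A_nt = (40 − 0.5·29) × 20 = 510 mm².
0.6 F_u A_nv = 732 kN; 0.6 F_y A_gv = 675 kN → shear yielding governs the shear term.
R_n = 675 + 1.0 × 400 × 510 / 1000 = 879 kN.
Design strength φR_n = 0.75 × 879 = 659 kN.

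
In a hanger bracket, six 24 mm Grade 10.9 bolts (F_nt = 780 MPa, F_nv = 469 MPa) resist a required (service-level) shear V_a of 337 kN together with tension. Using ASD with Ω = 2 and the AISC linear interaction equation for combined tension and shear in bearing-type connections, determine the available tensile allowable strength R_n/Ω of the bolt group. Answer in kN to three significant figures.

A_b = π·24²/4 = 452.4 mm²; f_rv = 337 × 1000 / (6 × 452.4) = 124.2 MPa.
F'_nt = 1.3 F_nt − (Ω F_nt / F_nv) f_rv = 1.3·780 − (2·780/469)·124.2 = 601 MPa, capped at F_nt → F'_nt = 601 MPa.
R_n = F'_nt · A_b · n = 601 × 452.4 × 6 / 1000 = 1631 kN.
Allowable strength R_n/Ω = 1631 / 2 = 816 kN.

816 kN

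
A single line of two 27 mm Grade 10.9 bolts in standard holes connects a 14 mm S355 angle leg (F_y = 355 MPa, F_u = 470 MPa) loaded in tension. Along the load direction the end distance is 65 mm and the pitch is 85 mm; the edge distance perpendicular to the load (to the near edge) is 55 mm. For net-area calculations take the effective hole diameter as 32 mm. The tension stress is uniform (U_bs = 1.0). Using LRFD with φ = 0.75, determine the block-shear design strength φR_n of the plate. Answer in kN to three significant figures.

494 kN

Shear plane L_v = 65 + 1·85 = 150 mm; A_gv = 150 × 14 = 2100 mm².
A_nv = (150 − 1.5·32) × 14 = 1428 mm².
A_nt = (55 − 0.5·32) × 14 = 546 mm².
0.6 F_u A_nv = 402.7 kN; 0.6 F_y A_gv = 447.3 kN → shear rupture governs the shear term.
R_n = 402.7 + 1.0 × 470 × 546 / 1000 = 659.3 kN.
Design strength φR_n = 0.75 × 659.3 = 494 kN.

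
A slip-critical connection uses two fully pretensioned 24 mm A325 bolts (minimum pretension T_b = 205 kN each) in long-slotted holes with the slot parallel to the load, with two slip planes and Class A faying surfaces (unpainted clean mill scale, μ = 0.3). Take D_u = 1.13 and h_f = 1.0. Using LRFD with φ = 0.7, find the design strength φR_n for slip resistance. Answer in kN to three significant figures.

R_n = μ · D_u · h_f · T_b · n_s · n_b = 0.3 × 1.13 × 1.0 × 205 × 2 × 2 = 278 kN.
Design strength φR_n = 0.7 × 278 = 195 kN.

195 kN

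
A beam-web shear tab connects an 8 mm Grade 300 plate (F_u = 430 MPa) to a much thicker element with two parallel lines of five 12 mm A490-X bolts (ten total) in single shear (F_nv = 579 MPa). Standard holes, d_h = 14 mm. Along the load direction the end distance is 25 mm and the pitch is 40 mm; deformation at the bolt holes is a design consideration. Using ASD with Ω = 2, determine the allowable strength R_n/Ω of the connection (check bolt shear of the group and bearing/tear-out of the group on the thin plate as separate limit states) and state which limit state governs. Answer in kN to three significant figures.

327 kN (bolt shear governs)

Bolt shear: A_b = π·12²/4 = 113.1 mm²; R_n = 579 × 113.1 × 10 × 1 / 1000 = 654.8 kN → 654.8 / 2 = 327 kN.
Bearing (1.2 l_c t F_u ≤ 2.4 d t F_u): upper limit = 2.4·12·8·430 / 1000 = 99.07 kN.
  Edge l_c = 25 − 14/2 = 18 → r_n = 74.3 kN; interior l_c = 40 − 14 = 26 → r_n = 99.07 kN.
  R_n,bearing = 2·74.3 + 8·99.07 = 941.2 kN → 941.2 / 2 = 471 kN.
Bolt shear governs: 327 kN.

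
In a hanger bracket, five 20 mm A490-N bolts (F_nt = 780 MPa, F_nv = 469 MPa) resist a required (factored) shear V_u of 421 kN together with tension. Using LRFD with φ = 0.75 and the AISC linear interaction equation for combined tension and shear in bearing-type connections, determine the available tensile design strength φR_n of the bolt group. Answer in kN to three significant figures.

494 kN

A_b = π·20²/4 = 314.2 mm²; f_rv = 421 × 1000 / (5 × 314.2) = 268 MPa.
F'_nt = 1.3 F_nt − (F_nt / φF_nv) f_rv = 1.3·780 − (780/(0.75·469))·268 = 419.7 MPa, capped at F_nt → F'_nt = 419.7 MPa.
R_n = F'_nt · A_b · n = 419.7 × 314.2 × 5 / 1000 = 659.2 kN.
Design strength φR_n = 0.75 × 659.2 = 494 kN.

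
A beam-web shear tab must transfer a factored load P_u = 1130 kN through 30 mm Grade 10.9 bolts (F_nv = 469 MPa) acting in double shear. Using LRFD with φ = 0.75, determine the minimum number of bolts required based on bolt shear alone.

A_b = π·30²/4 = 706.9 mm².
Per-bolt design strength φR_n = 0.75 × 469 × 706.9 × 2 / 1000 = 497.3 kN.
n ≥ 1130 / 497.3 = 2.272 → use 3 bolts.

3 bolts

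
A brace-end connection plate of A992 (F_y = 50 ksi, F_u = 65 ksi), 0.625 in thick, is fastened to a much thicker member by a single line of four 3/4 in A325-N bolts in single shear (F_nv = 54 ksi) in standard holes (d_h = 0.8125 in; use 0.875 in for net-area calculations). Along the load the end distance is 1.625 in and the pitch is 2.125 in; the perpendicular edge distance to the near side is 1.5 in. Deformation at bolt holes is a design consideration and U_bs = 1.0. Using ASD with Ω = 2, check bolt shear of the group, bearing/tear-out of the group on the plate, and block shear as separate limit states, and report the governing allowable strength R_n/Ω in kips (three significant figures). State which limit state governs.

Bolt shear: A_b = π·0.75²/4 = 0.4418 in²; R_n = 54 × 0.4418 × 4 × 1 = 95.43 kips → 95.43 / 2 = 47.7 kips.
Bearing: edge l_c = 1.219, r_n = 59.41 kips; interior l_c = 1.312, r_n = 63.98 kips; R_n = 59.41 + 3·63.98 = 251.4 kips → 126 kips.
Block shear: A_gv = 5, A_nv = 3.086, A_nt = 0.6641 in²; R_n = min(0.6F_uA_nv, 0.6F_yA_gv) + U_bs·F_u·A_nt = 163.5 kips → 81.8 kips.
Bolt shear governs: 47.7 kips.

47.7 kips (bolt shear governs)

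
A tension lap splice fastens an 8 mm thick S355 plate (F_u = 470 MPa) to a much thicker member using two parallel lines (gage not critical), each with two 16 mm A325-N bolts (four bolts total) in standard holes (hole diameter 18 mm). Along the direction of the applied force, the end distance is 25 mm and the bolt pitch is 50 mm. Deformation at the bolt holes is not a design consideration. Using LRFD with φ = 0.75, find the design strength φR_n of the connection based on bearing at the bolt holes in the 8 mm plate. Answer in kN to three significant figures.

Per bolt r_n = 1.5 l_c t F_u ≤ 3.0 d t F_u; upper limit = 3.0 × 16 × 8 × 470 / 1000 = 180.5 kN.
Edge bolt: l_c = 25 − 18/2 = 16 mm → 1.5 × 16 × 8 × 470 / 1000 = 90.24 → r_n = 90.24 kN.
Interior bolts: l_c = 50 − 18 = 32 mm → 1.5 × 32 × 8 × 470 / 1000 = 180.5 → r_n = 180.5 kN.
R_n = 2 × 90.24 + 2 × 180.5 = 541.4 kN.
Design strength φR_n = 0.75 × 541.4 = 406 kN.

406 kN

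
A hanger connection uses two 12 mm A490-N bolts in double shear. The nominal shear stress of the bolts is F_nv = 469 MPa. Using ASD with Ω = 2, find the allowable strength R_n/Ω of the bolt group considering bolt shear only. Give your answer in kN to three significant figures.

106 kN

A_b = π × 12² / 4 = 113.1 mm².
R_n = F_nv · A_b · n · n_s = 469 × 113.1 × 2 × 2 / 1000 = 212.2 kN.
Allowable strength R_n/Ω = 212.2 / 2 = 106 kN.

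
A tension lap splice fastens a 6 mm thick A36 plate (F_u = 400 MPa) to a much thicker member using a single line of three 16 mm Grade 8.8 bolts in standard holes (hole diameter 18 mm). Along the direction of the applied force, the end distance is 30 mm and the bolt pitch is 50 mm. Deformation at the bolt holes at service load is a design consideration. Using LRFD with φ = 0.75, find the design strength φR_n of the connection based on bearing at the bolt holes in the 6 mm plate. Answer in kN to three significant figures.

184 kN

Per bolt r_n = 1.2 l_c t F_u ≤ 2.4 d t F_u; upper limit = 2.4 × 16 × 6 × 400 / 1000 = 92.16 kN.
Edge bolt: l_c = 30 − 18/2 = 21 mm → 1.2 × 21 × 6 × 400 / 1000 = 60.48 → r_n = 60.48 kN.
Interior bolts: l_c = 50 − 18 = 32 mm → 1.2 × 32 × 6 × 400 / 1000 = 92.16 → r_n = 92.16 kN.
R_n = 1 × 60.48 + 2 × 92.16 = 244.8 kN.
Design strength φR_n = 0.75 × 244.8 = 184 kN.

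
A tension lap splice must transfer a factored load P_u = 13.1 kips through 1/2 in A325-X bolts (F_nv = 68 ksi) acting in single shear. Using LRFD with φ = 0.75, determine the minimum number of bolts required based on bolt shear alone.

A_b = π·0.5²/4 = 0.1963 in².
Per-bolt design strength φR_n = 0.75 × 68 × 0.1963 × 1 = 10.01 kips.
n ≥ 13.1 / 10.01 = 1.308 → use 2 bolts.

2 bolts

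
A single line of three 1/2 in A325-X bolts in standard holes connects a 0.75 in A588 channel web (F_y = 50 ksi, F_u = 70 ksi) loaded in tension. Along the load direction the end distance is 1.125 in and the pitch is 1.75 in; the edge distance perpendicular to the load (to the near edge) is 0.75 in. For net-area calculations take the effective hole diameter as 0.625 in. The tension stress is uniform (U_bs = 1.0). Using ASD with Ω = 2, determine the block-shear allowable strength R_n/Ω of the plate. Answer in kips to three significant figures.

59.7 kips

Shear plane L_v = 1.125 + 2·1.75 = 4.625 in; A_gv = 4.625 × 0.75 = 3.469 in².
A_nv = (4.625 − 2.5·0.625) × 0.75 = 2.297 in².
A_nt = (0.75 − 0.5·0.625) × 0.75 = 0.3281 in².
0.6 F_u A_nv = 96.47 kips; 0.6 F_y A_gv = 104.1 kips → shear rupture governs the shear term.
R_n = 96.47 + 1.0 × 70 × 0.3281 = 119.4 kips.
Allowable strength R_n/Ω = 119.4 / 2 = 59.7 kips.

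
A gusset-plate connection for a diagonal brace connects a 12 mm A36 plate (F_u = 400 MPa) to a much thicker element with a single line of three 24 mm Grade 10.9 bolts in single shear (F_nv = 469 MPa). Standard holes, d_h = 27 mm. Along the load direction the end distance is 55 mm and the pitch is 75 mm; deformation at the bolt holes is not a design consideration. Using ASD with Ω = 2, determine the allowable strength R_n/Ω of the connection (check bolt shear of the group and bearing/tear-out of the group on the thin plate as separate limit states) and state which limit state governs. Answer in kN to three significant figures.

Bolt shear: A_b = π·24²/4 = 452.4 mm²; R_n = 469 × 452.4 × 3 × 1 / 1000 = 636.5 kN → 636.5 / 2 = 318 kN.
Bearing (1.5 l_c t F_u ≤ 3.0 d t F_u): upper limit = 3.0·24·12·400 / 1000 = 345.6 kN.
  Edge l_c = 55 − 27/2 = 41.5 → r_n = 298.8 kN; interior l_c = 75 − 27 = 48 → r_n = 345.6 kN.
  R_n,bearing = 1·298.8 + 2·345.6 = 990 kN → 990 / 2 = 495 kN.
Bolt shear governs: 318 kN.

318 kN (bolt shear governs)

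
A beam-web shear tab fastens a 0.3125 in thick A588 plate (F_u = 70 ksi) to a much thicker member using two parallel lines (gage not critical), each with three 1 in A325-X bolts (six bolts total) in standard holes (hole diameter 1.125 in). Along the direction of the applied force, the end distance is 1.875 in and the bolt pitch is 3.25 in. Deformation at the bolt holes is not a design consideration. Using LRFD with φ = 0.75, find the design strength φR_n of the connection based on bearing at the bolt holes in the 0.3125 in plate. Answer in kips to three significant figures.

Per bolt r_n = 1.5 l_c t F_u ≤ 3.0 d t F_u; upper limit = 3.0 × 1 × 0.3125 × 70 = 65.62 kips.
Edge bolt: l_c = 1.875 − 1.125/2 = 1.312 in → 1.5 × 1.312 × 0.3125 × 70 = 43.07 → r_n = 43.07 kips.
Interior bolts: l_c = 3.25 − 1.125 = 2.125 in → 1.5 × 2.125 × 0.3125 × 70 = 69.73 → r_n = 65.62 kips.
R_n = 2 × 43.07 + 4 × 65.62 = 348.6 kips.
Design strength φR_n = 0.75 × 348.6 = 261 kips.

261 kips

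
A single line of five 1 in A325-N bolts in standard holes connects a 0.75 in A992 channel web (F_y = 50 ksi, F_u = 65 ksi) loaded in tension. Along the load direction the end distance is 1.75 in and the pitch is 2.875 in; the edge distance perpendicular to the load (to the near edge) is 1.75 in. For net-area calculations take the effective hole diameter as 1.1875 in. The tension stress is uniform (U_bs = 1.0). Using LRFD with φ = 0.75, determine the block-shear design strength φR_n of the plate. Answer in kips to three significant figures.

216 kips

Shear plane L_v = 1.75 + 4·2.875 = 13.25 in; A_gv = 13.25 × 0.75 = 9.938 in².
A_nv = (13.25 − 4.5·1.1875) × 0.75 = 5.93 in².
A_nt = (1.75 − 0.5·1.1875) × 0.75 = 0.8672 in².
0.6 F_u A_nv = 231.3 kips; 0.6 F_y A_gv = 298.1 kips → shear rupture governs the shear term.
R_n = 231.3 + 1.0 × 65 × 0.8672 = 287.6 kips.
Design strength φR_n = 0.75 × 287.6 = 216 kips.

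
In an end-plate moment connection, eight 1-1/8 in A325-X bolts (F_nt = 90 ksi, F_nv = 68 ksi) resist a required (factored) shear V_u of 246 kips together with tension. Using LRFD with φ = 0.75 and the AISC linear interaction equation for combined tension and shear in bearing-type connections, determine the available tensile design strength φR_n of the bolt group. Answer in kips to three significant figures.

372 kips

A_b = π·1.125²/4 = 0.994 in²; f_rv = 246 / (8 × 0.994) = 30.94 ksi.
F'_nt = 1.3 F_nt − (F_nt / φF_nv) f_rv = 1.3·90 − (90/(0.75·68))·30.94 = 62.41 ksi, capped at F_nt → F'_nt = 62.41 ksi.
R_n = F'_nt · A_b · n = 62.41 × 0.994 × 8 = 496.3 kips.
Design strength φR_n = 0.75 × 496.3 = 372 kips.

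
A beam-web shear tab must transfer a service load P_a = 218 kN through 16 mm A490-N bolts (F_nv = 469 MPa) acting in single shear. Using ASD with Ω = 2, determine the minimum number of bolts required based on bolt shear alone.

A_b = π·16²/4 = 201.1 mm².
Per-bolt allowable strength R_n/Ω = 469 × 201.1 × 1 / 1000 / 2 = 47.15 kN.
n ≥ 218 / 47.15 = 4.624 → use 5 bolts.

5 bolts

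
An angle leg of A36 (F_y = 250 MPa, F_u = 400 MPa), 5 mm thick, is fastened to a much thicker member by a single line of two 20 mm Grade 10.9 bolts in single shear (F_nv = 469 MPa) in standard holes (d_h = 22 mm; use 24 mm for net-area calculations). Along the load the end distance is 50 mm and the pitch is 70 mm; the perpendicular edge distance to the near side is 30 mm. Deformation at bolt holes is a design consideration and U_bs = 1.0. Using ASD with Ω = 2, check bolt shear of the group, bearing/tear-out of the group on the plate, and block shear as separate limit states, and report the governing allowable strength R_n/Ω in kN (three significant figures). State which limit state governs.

Bolt shear: A_b = π·20²/4 = 314.2 mm²; R_n = 469 × 314.2 × 2 × 1 / 1000 = 294.7 kN → 294.7 / 2 = 147 kN.
Bearing: edge l_c = 39, r_n = 93.6 kN; interior l_c = 48, r_n = 96 kN; R_n = 93.6 + 1·96 = 189.6 kN → 94.8 kN.
Block shear: A_gv = 600, A_nv = 420, A_nt = 90 mm²; R_n = min(0.6F_uA_nv, 0.6F_yA_gv) + U_bs·F_u·A_nt = 126 kN → 63 kN.
Block shear governs: 63 kN.

63 kN (block shear governs)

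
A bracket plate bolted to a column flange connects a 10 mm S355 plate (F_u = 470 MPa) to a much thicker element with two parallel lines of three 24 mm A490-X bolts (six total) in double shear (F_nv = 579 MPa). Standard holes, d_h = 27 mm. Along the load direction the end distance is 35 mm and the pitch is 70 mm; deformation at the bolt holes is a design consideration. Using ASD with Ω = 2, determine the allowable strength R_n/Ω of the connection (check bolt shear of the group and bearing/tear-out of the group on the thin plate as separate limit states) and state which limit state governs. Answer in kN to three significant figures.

606 kN (bearing governs)

Bolt shear: A_b = π·24²/4 = 452.4 mm²; R_n = 579 × 452.4 × 6 × 2 / 1000 = 3143 kN → 3143 / 2 = 1570 kN.
Bearing (1.2 l_c t F_u ≤ 2.4 d t F_u): upper limit = 2.4·24·10·470 / 1000 = 270.7 kN.
  Edge l_c = 35 − 27/2 = 21.5 → r_n = 121.3 kN; interior l_c = 70 − 27 = 43 → r_n = 242.5 kN.
  R_n,bearing = 2·121.3 + 4·242.5 = 1213 kN → 1213 / 2 = 606 kN.
Bearing governs: 606 kN.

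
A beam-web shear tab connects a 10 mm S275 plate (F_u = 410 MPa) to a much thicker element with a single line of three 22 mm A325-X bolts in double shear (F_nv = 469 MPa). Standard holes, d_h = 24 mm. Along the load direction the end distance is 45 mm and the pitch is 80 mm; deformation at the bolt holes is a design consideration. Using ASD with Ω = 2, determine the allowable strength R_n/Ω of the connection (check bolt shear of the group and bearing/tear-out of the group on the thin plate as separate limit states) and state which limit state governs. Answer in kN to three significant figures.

298 kN (bearing governs)

Bolt shear: A_b = π·22²/4 = 380.1 mm²; R_n = 469 × 380.1 × 3 × 2 / 1000 = 1070 kN → 1070 / 2 = 535 kN.
Bearing (1.2 l_c t F_u ≤ 2.4 d t F_u): upper limit = 2.4·22·10·410 / 1000 = 216.5 kN.
  Edge l_c = 45 − 24/2 = 33 → r_n = 162.4 kN; interior l_c = 80 − 24 = 56 → r_n = 216.5 kN.
  R_n,bearing = 1·162.4 + 2·216.5 = 595.3 kN → 595.3 / 2 = 298 kN.
Bearing governs: 298 kN.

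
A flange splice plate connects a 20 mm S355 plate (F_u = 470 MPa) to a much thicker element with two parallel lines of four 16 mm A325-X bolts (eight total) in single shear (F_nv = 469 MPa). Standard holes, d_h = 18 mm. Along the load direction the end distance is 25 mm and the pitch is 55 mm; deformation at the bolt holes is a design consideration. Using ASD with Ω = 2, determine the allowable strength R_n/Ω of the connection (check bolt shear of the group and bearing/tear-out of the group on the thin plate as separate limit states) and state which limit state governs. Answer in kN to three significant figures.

377 kN (bolt shear governs)

Bolt shear: A_b = π·16²/4 = 201.1 mm²; R_n = 469 × 201.1 × 8 × 1 / 1000 = 754.4 kN → 754.4 / 2 = 377 kN.
Bearing (1.2 l_c t F_u ≤ 2.4 d t F_u): upper limit = 2.4·16·20·470 / 1000 = 361 kN.
  Edge l_c = 25 − 18/2 = 16 → r_n = 180.5 kN; interior l_c = 55 − 18 = 37 → r_n = 361 kN.
  R_n,bearing = 2·180.5 + 6·361 = 2527 kN → 2527 / 2 = 1260 kN.
Bolt shear governs: 377 kN.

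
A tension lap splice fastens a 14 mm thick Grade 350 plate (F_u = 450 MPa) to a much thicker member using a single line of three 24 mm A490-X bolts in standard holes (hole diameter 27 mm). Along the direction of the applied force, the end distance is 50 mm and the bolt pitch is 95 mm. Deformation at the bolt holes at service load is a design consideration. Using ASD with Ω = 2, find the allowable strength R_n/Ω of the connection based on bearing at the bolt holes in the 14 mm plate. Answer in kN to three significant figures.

Per bolt r_n = 1.2 l_c t F_u ≤ 2.4 d t F_u; upper limit = 2.4 × 24 × 14 × 450 / 1000 = 362.9 kN.
Edge bolt: l_c = 50 − 27/2 = 36.5 mm → 1.2 × 36.5 × 14 × 450 / 1000 = 275.9 → r_n = 275.9 kN.
Interior bolts: l_c = 95 − 27 = 68 mm → 1.2 × 68 × 14 × 450 / 1000 = 514.1 → r_n = 362.9 kN.
R_n = 1 × 275.9 + 2 × 362.9 = 1002 kN.
Allowable strength R_n/Ω = 1002 / 2 = 501 kN.

501 kN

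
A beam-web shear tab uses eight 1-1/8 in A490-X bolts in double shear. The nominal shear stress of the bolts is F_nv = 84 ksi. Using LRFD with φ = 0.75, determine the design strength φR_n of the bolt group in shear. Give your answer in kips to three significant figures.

A_b = π × 1.125² / 4 = 0.994 in².
R_n = F_nv · A_b · n · n_s = 84 × 0.994 × 8 × 2 = 1336 kips.
Design strength φR_n = 0.75 × 1336 = 1000 kips.

1000 kips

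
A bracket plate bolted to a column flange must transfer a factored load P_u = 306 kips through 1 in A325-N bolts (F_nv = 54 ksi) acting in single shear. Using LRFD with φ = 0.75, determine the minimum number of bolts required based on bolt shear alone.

10 bolts

A_b = π·1²/4 = 0.7854 in².
Per-bolt design strength φR_n = 0.75 × 54 × 0.7854 × 1 = 31.81 kips.
n ≥ 306 / 31.81 = 9.62 → use 10 bolts.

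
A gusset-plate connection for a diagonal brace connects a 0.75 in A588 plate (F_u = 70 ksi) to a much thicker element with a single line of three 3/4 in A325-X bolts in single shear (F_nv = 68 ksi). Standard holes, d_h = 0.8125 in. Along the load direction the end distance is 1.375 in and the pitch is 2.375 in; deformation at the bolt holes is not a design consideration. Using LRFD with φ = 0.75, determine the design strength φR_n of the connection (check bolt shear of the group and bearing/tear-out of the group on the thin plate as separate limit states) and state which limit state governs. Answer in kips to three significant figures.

Bolt shear: A_b = π·0.75²/4 = 0.4418 in²; R_n = 68 × 0.4418 × 3 × 1 = 90.12 kips → 0.75 × 90.12 = 67.6 kips.
Bearing (1.5 l_c t F_u ≤ 3.0 d t F_u): upper limit = 3.0·0.75·0.75·70 = 118.1 kips.
  Edge l_c = 1.375 − 0.8125/2 = 0.9688 → r_n = 76.29 kips; interior l_c = 2.375 − 0.8125 = 1.562 → r_n = 118.1 kips.
  R_n,bearing = 1·76.29 + 2·118.1 = 312.5 kips → 0.75 × 312.5 = 234 kips.
Bolt shear governs: 67.6 kips.

67.6 kips (bolt shear governs)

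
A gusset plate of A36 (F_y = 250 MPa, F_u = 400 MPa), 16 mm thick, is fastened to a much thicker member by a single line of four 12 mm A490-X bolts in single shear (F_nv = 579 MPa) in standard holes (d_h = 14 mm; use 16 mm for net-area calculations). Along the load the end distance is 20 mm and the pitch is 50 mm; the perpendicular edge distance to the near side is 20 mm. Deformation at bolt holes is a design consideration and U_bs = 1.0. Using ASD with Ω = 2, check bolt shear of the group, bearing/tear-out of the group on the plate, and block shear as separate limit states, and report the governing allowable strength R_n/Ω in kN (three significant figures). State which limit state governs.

Bolt shear: A_b = π·12²/4 = 113.1 mm²; R_n = 579 × 113.1 × 4 × 1 / 1000 = 261.9 kN → 261.9 / 2 = 131 kN.
Bearing: edge l_c = 13, r_n = 99.84 kN; interior l_c = 36, r_n = 184.3 kN; R_n = 99.84 + 3·184.3 = 652.8 kN → 326 kN.
Block shear: A_gv = 2720, A_nv = 1824, A_nt = 192 mm²; R_n = min(0.6F_uA_nv, 0.6F_yA_gv) + U_bs·F_u·A_nt = 484.8 kN → 242 kN.
Bolt shear governs: 131 kN.

131 kN (bolt shear governs)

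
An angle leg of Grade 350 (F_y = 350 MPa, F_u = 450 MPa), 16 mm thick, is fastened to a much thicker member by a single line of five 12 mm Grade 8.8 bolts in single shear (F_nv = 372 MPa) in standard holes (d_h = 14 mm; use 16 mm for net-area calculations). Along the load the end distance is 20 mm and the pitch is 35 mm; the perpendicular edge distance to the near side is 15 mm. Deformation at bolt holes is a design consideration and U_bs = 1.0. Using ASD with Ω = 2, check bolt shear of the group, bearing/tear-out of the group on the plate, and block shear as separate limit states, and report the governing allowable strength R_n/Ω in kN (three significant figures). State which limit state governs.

Bolt shear: A_b = π·12²/4 = 113.1 mm²; R_n = 372 × 113.1 × 5 × 1 / 1000 = 210.4 kN → 210.4 / 2 = 105 kN.
Bearing: edge l_c = 13, r_n = 112.3 kN; interior l_c = 21, r_n = 181.4 kN; R_n = 112.3 + 4·181.4 = 838.1 kN → 419 kN.
Block shear: A_gv = 2560, A_nv = 1408, A_nt = 112 mm²; R_n = min(0.6F_uA_nv, 0.6F_yA_gv) + U_bs·F_u·A_nt = 430.6 kN → 215 kN.
Bolt shear governs: 105 kN.

105 kN (bolt shear governs)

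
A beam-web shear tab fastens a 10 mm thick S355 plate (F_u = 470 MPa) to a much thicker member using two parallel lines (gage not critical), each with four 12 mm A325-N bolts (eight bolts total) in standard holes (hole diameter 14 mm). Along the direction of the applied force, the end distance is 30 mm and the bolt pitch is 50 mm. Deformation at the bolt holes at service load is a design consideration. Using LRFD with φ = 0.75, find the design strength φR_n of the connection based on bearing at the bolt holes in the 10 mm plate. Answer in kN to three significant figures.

Per bolt r_n = 1.2 l_c t F_u ≤ 2.4 d t F_u; upper limit = 2.4 × 12 × 10 × 470 / 1000 = 135.4 kN.
Edge bolt: l_c = 30 − 14/2 = 23 mm → 1.2 × 23 × 10 × 470 / 1000 = 129.7 → r_n = 129.7 kN.
Interior bolts: l_c = 50 − 14 = 36 mm → 1.2 × 36 × 10 × 470 / 1000 = 203 → r_n = 135.4 kN.
R_n = 2 × 129.7 + 6 × 135.4 = 1072 kN.
Design strength φR_n = 0.75 × 1072 = 804 kN.

804 kN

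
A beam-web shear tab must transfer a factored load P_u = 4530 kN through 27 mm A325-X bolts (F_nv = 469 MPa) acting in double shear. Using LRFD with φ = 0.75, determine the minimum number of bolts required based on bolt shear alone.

12 bolts

A_b = π·27²/4 = 572.6 mm².
Per-bolt design strength φR_n = 0.75 × 469 × 572.6 × 2 / 1000 = 402.8 kN.
n ≥ 4530 / 402.8 = 11.25 → use 12 bolts.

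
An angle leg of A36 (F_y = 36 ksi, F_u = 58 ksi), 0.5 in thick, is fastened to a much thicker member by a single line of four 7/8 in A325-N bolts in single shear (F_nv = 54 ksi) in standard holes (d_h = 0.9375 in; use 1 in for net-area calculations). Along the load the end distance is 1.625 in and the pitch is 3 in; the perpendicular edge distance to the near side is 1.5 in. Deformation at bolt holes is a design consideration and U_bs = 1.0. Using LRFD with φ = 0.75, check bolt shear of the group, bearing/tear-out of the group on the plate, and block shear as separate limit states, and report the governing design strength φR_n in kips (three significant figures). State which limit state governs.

97.4 kips (bolt shear governs)

Bolt shear: A_b = π·0.875²/4 = 0.6013 in²; R_n = 54 × 0.6013 × 4 × 1 = 129.9 kips → 0.75 × 129.9 = 97.4 kips.
Bearing: edge l_c = 1.156, r_n = 40.24 kips; interior l_c = 2.062, r_n = 60.9 kips; R_n = 40.24 + 3·60.9 = 222.9 kips → 167 kips.
Block shear: A_gv = 5.312, A_nv = 3.562, A_nt = 0.5 in²; R_n = min(0.6F_uA_nv, 0.6F_yA_gv) + U_bs·F_u·A_nt = 143.8 kips → 108 kips.
Bolt shear governs: 97.4 kips.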